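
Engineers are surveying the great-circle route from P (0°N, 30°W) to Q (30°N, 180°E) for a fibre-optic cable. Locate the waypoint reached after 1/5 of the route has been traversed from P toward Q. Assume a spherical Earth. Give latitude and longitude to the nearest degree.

≈ (21°N, 49°W)

The haversine formula gives a central angle δ ≈ 2.419 rad (138.6°) between the endpoints.
Interpolate at f = 1/5 with slerp weights a = sin((1−f)δ)/sin δ ≈ 1.413, b = sin(fδ)/sin δ ≈ 0.703.
p = a·p₁ + b·p₂ ≈ (0.614, -0.706, 0.352); φ = arcsin(p_z) ≈ 20.59°, λ = atan2(p_y, p_x) ≈ -48.98°.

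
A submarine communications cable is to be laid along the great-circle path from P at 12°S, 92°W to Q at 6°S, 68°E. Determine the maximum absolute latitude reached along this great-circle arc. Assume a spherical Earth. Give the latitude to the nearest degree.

≈ 42°S

The great circle lies in the plane with unit normal n̂ = (p₁ × p₂)/|p₁ × p₂|.
Here n̂_z ≈ +0.737; the vertex latitude is φ_max = arccos|n̂_z| ≈ 42.5°.
Check via Clairaut: cos φ_max = |cos φ₁| · sin C = cos(12.0°)·sin(131.1°) ≈ 0.737, again giving ≈ 42.5°.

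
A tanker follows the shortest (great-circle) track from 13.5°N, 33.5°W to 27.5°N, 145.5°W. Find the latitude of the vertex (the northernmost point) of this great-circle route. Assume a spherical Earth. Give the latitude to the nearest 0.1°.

≈ 35.0°N

The great circle lies in the plane with unit normal n̂ = (p₁ × p₂)/|p₁ × p₂|.
Here n̂_z ≈ -0.819; the vertex latitude is φ_max = arccos|n̂_z| ≈ 35.0°.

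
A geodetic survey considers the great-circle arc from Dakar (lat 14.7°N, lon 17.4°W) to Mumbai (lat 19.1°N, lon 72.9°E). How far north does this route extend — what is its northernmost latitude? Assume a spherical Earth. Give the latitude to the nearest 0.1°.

≈ 23.5°N

The great circle lies in the plane with unit normal n̂ = (p₁ × p₂)/|p₁ × p₂|.
Here n̂_z ≈ +0.917; the vertex latitude is φ_max = arccos|n̂_z| ≈ 23.5°.
Check via Clairaut: cos φ_max = |cos φ₁| · sin C = cos(14.7°)·sin(71.4°) ≈ 0.917, again giving ≈ 23.5°.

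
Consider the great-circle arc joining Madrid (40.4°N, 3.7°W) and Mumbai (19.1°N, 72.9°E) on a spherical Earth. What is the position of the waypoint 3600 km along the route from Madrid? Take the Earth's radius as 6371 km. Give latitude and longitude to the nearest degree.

≈ 36°N, 38°E

Write both endpoints as unit vectors p₁, p₂ with components (cos φ cos λ, cos φ sin λ, sin φ).
The central angle between the endpoints is δ = arccos(p₁·p₂) ≈ 1.182 rad (67.7°). The total great-circle distance is δ·R ≈ 1.182 × 6371 ≈ 7532 km, so the target fraction is f = 3600/7532 ≈ 0.478.
Interpolate at f ≈ 0.478 with slerp weights a = sin((1−f)δ)/sin δ ≈ 0.625, b = sin(fδ)/sin δ ≈ 0.579.
p = a·p₁ + b·p₂ ≈ (0.636, 0.492, 0.595); φ = arcsin(p_z) ≈ 36.49°, λ = atan2(p_y, p_x) ≈ 37.72°.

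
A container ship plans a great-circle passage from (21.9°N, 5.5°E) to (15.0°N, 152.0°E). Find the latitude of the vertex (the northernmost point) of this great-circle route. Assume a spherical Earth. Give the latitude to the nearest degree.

The great circle lies in the plane with unit normal n̂ = (p₁ × p₂)/|p₁ × p₂|.
Here n̂_z ≈ +0.652; the vertex latitude is φ_max = arccos|n̂_z| ≈ 49.3°.

≈ 49°N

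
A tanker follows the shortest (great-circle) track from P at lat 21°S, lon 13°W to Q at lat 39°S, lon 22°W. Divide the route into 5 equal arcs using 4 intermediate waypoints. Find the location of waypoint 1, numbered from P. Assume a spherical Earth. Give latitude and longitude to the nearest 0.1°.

≈ lat 24.6°S, lon 14.6°W

Convert each endpoint to a unit vector on the sphere (x = cos φ cos λ, y = cos φ sin λ, z = sin φ).
The central angle between the endpoints is δ = arccos(p₁·p₂) ≈ 0.342 rad (19.6°).
Interpolate at f = 1/5 with slerp weights a = sin((1−f)δ)/sin δ ≈ 0.806, b = sin(fδ)/sin δ ≈ 0.204.
p = a·p₁ + b·p₂ ≈ (0.880, -0.229, -0.417); φ = arcsin(p_z) ≈ -24.64°, λ = atan2(p_y, p_x) ≈ -14.56°.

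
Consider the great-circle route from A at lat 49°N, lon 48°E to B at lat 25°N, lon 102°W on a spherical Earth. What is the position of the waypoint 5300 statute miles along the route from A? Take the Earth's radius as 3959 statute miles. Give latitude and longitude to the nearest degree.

From cos δ = sin φ₁ sin φ₂ + cos φ₁ cos φ₂ cos Δλ, the central angle is δ ≈ 1.768 rad (101.3°). The total great-circle distance is δ·R ≈ 1.768 × 3959 ≈ 7000 mi, so the target fraction is f = 5300/7000 ≈ 0.757.
Interpolate at f ≈ 0.757 with slerp weights a = sin((1−f)δ)/sin δ ≈ 0.424, b = sin(fδ)/sin δ ≈ 0.992.
p = a·p₁ + b·p₂ ≈ (-0.001, -0.673, 0.740); φ = arcsin(p_z) ≈ 47.71°, λ = atan2(p_y, p_x) ≈ -90.06°.

≈ lat 48°N, lon 90°W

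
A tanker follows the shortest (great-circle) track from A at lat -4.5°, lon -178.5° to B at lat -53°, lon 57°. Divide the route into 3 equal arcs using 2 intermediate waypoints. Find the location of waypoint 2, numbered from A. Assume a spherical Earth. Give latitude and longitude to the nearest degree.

≈ lat -56°, lon 120°

Write both endpoints as unit vectors p₁, p₂ with components (cos φ cos λ, cos φ sin λ, sin φ).
The central angle between the endpoints is δ = arccos(p₁·p₂) ≈ 1.852 rad (106.1°).
Interpolate at f = 2/3 with slerp weights a = sin((1−f)δ)/sin δ ≈ 0.602, b = sin(fδ)/sin δ ≈ 0.982.
p = a·p₁ + b·p₂ ≈ (-0.278, 0.480, -0.832); φ = arcsin(p_z) ≈ -56.29°, λ = atan2(p_y, p_x) ≈ 120.10°.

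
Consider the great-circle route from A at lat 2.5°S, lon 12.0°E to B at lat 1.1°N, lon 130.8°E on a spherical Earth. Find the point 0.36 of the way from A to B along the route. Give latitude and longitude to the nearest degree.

Write both endpoints as unit vectors p₁, p₂ with components (cos φ cos λ, cos φ sin λ, sin φ).
The central angle between the endpoints is δ = arccos(p₁·p₂) ≈ 2.074 rad (118.8°).
Interpolate at f = 0.36 with slerp weights a = sin((1−f)δ)/sin δ ≈ 1.108, b = sin(fδ)/sin δ ≈ 0.775.
p = a·p₁ + b·p₂ ≈ (0.576, 0.817, -0.033); φ = arcsin(p_z) ≈ -1.92°, λ = atan2(p_y, p_x) ≈ 54.80°.

≈ lat 2°S, lon 55°E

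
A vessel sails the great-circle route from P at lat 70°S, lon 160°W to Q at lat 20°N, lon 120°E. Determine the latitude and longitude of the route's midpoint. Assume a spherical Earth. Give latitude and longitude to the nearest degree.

Convert each endpoint to a unit vector on the sphere (x = cos φ cos λ, y = cos φ sin λ, z = sin φ).
The central angle between the endpoints is δ = arccos(p₁·p₂) ≈ 1.840 rad (105.4°).
Interpolate at f = 1/2 with slerp weights a = sin((1−f)δ)/sin δ ≈ 0.825, b = sin(fδ)/sin δ ≈ 0.825.
p = a·p₁ + b·p₂ ≈ (-0.653, 0.575, -0.493); φ = arcsin(p_z) ≈ -29.55°, λ = atan2(p_y, p_x) ≈ 138.63°.

≈ lat 30°S, lon 139°E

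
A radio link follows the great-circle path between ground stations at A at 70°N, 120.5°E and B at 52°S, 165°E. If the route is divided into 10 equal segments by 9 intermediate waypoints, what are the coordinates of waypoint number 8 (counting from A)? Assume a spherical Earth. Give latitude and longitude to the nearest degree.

≈ 28°S, 157°E

Convert each endpoint to a unit vector on the sphere (x = cos φ cos λ, y = cos φ sin λ, z = sin φ).
The central angle between the endpoints is δ = arccos(p₁·p₂) ≈ 2.202 rad (126.2°).
Interpolate at f = 8/10 with slerp weights a = sin((1−f)δ)/sin δ ≈ 0.528, b = sin(fδ)/sin δ ≈ 1.216.
p = a·p₁ + b·p₂ ≈ (-0.815, 0.349, -0.462); φ = arcsin(p_z) ≈ -27.53°, λ = atan2(p_y, p_x) ≈ 156.79°.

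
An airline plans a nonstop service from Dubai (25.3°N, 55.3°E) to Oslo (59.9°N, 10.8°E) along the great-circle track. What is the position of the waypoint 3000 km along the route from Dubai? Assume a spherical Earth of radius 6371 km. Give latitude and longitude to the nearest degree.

≈ (48°N, 36°E)

The haversine formula gives a central angle δ ≈ 0.805 rad (46.1°) between the endpoints. The total great-circle distance is δ·R ≈ 0.805 × 6371 ≈ 5129 km, so the target fraction is f = 3000/5129 ≈ 0.585.
Interpolate at f ≈ 0.585 with slerp weights a = sin((1−f)δ)/sin δ ≈ 0.455, b = sin(fδ)/sin δ ≈ 0.629.
p = a·p₁ + b·p₂ ≈ (0.544, 0.397, 0.739); φ = arcsin(p_z) ≈ 47.64°, λ = atan2(p_y, p_x) ≈ 36.13°.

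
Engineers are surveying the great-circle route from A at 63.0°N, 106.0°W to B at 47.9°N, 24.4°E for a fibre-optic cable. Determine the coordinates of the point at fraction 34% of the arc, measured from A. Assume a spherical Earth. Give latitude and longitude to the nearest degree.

From cos δ = sin φ₁ sin φ₂ + cos φ₁ cos φ₂ cos Δλ, the central angle is δ ≈ 1.088 rad (62.4°).
Interpolate at f = 0.34 with slerp weights a = sin((1−f)δ)/sin δ ≈ 0.743, b = sin(fδ)/sin δ ≈ 0.408.
p = a·p₁ + b·p₂ ≈ (0.156, -0.211, 0.965); φ = arcsin(p_z) ≈ 74.77°, λ = atan2(p_y, p_x) ≈ -53.49°.

≈ 75°N, 53°W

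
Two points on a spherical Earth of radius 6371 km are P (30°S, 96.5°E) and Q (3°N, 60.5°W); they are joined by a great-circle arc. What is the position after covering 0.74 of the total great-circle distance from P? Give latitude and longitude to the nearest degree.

≈ (27°S, 36°W)

From cos δ = sin φ₁ sin φ₂ + cos φ₁ cos φ₂ cos Δλ, the central angle is δ ≈ 2.536 rad (145.3°).
Interpolate at f = 0.74 with slerp weights a = sin((1−f)δ)/sin δ ≈ 1.076, b = sin(fδ)/sin δ ≈ 1.676.
p = a·p₁ + b·p₂ ≈ (0.718, -0.530, -0.451); φ = arcsin(p_z) ≈ -26.78°, λ = atan2(p_y, p_x) ≈ -36.42°.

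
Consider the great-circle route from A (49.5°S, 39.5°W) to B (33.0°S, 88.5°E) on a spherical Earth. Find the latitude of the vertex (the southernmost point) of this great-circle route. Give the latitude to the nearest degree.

The great circle lies in the plane with unit normal n̂ = (p₁ × p₂)/|p₁ × p₂|.
Here n̂_z ≈ +0.431; the vertex latitude is φ_max = arccos|n̂_z| ≈ 64.5°.
Check via Clairaut: cos φ_max = |cos φ₁| · sin C = cos(49.5°)·sin(138.5°) ≈ 0.431, again giving ≈ 64.5°.

≈ 64°S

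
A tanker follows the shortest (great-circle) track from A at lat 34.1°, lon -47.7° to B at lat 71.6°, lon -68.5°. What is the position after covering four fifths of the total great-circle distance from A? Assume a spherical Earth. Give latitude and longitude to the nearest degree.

Write both endpoints as unit vectors p₁, p₂ with components (cos φ cos λ, cos φ sin λ, sin φ).
The central angle between the endpoints is δ = arccos(p₁·p₂) ≈ 0.682 rad (39.1°).
Interpolate at f = 4/5 with slerp weights a = sin((1−f)δ)/sin δ ≈ 0.216, b = sin(fδ)/sin δ ≈ 0.823.
p = a·p₁ + b·p₂ ≈ (0.215, -0.374, 0.902); φ = arcsin(p_z) ≈ 64.44°, λ = atan2(p_y, p_x) ≈ -60.05°.

≈ lat 64°, lon -60°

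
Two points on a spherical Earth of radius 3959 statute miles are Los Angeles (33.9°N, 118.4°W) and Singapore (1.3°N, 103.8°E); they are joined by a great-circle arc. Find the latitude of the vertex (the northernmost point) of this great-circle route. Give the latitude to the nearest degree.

The great circle lies in the plane with unit normal n̂ = (p₁ × p₂)/|p₁ × p₂|.
Here n̂_z ≈ -0.698; the vertex latitude is φ_max = arccos|n̂_z| ≈ 45.7°.

≈ 46°N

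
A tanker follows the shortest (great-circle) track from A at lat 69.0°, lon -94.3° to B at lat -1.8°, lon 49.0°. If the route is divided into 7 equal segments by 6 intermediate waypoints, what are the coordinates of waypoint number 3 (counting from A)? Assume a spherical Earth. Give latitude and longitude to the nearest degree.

≈ lat 58°, lon 27°

Write both endpoints as unit vectors p₁, p₂ with components (cos φ cos λ, cos φ sin λ, sin φ).
The central angle between the endpoints is δ = arccos(p₁·p₂) ≈ 1.893 rad (108.5°).
Interpolate at f = 3/7 with slerp weights a = sin((1−f)δ)/sin δ ≈ 0.931, b = sin(fδ)/sin δ ≈ 0.764.
p = a·p₁ + b·p₂ ≈ (0.476, 0.244, 0.845); φ = arcsin(p_z) ≈ 57.64°, λ = atan2(p_y, p_x) ≈ 27.14°.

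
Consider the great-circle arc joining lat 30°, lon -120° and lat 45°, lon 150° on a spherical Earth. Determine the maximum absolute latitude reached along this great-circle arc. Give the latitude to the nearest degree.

The great circle lies in the plane with unit normal n̂ = (p₁ × p₂)/|p₁ × p₂|.
Here n̂_z ≈ -0.655; the vertex latitude is φ_max = arccos|n̂_z| ≈ 49.1°.
Check via Clairaut: cos φ_max = |cos φ₁| · sin C = cos(30.0°)·sin(49.1°) ≈ 0.655, again giving ≈ 49.1°.

≈ 49°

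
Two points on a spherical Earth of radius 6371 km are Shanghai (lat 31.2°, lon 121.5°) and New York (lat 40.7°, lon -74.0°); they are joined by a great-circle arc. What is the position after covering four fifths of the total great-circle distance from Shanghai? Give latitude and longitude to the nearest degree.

≈ lat 61°, lon -84°

Write both endpoints as unit vectors p₁, p₂ with components (cos φ cos λ, cos φ sin λ, sin φ).
The central angle between the endpoints is δ = arccos(p₁·p₂) ≈ 1.862 rad (106.7°).
Interpolate at f = 4/5 with slerp weights a = sin((1−f)δ)/sin δ ≈ 0.380, b = sin(fδ)/sin δ ≈ 1.041.
p = a·p₁ + b·p₂ ≈ (0.048, -0.481, 0.875); φ = arcsin(p_z) ≈ 61.08°, λ = atan2(p_y, p_x) ≈ -84.34°.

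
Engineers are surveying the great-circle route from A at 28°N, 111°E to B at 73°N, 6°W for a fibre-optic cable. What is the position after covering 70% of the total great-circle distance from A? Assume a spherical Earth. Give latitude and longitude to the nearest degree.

From cos δ = sin φ₁ sin φ₂ + cos φ₁ cos φ₂ cos Δλ, the central angle is δ ≈ 1.233 rad (70.6°).
Interpolate at f = 0.70 with slerp weights a = sin((1−f)δ)/sin δ ≈ 0.383, b = sin(fδ)/sin δ ≈ 0.805.
p = a·p₁ + b·p₂ ≈ (0.113, 0.291, 0.950); φ = arcsin(p_z) ≈ 71.80°, λ = atan2(p_y, p_x) ≈ 68.80°.

≈ 72°N, 69°E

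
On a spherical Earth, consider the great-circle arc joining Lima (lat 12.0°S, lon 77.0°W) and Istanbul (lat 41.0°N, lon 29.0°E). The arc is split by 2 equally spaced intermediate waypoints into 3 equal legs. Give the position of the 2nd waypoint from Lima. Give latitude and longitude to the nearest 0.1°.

≈ lat 32.4°N, lon 16.0°W

From cos δ = sin φ₁ sin φ₂ + cos φ₁ cos φ₂ cos Δλ, the central angle is δ ≈ 1.918 rad (109.9°).
Interpolate at f = 2/3 with slerp weights a = sin((1−f)δ)/sin δ ≈ 0.634, b = sin(fδ)/sin δ ≈ 1.018.
p = a·p₁ + b·p₂ ≈ (0.812, -0.232, 0.536); φ = arcsin(p_z) ≈ 32.42°, λ = atan2(p_y, p_x) ≈ -15.95°.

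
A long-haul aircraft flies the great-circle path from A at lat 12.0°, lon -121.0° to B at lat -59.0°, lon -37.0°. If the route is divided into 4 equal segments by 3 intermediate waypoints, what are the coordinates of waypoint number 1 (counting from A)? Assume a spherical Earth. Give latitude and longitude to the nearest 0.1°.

Write both endpoints as unit vectors p₁, p₂ with components (cos φ cos λ, cos φ sin λ, sin φ).
The central angle between the endpoints is δ = arccos(p₁·p₂) ≈ 1.697 rad (97.2°).
Interpolate at f = 1/4 with slerp weights a = sin((1−f)δ)/sin δ ≈ 0.963, b = sin(fδ)/sin δ ≈ 0.415.
p = a·p₁ + b·p₂ ≈ (-0.315, -0.936, -0.155); φ = arcsin(p_z) ≈ -8.93°, λ = atan2(p_y, p_x) ≈ -108.58°.

≈ lat -8.9°, lon -108.6°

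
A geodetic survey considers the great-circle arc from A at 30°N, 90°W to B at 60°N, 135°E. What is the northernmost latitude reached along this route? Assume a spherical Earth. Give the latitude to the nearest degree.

The great circle lies in the plane with unit normal n̂ = (p₁ × p₂)/|p₁ × p₂|.
Here n̂_z ≈ -0.309; the vertex latitude is φ_max = arccos|n̂_z| ≈ 72.0°.

≈ 72°N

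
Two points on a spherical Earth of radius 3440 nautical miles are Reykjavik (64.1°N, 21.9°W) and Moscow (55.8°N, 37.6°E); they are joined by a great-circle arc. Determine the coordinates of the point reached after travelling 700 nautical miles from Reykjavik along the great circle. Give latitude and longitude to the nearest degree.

The haversine formula gives a central angle δ ≈ 0.518 rad (29.7°) between the endpoints. The total great-circle distance is δ·R ≈ 0.518 × 3440 ≈ 1783 nmi, so the target fraction is f = 700/1783 ≈ 0.393.
Interpolate at f ≈ 0.393 with slerp weights a = sin((1−f)δ)/sin δ ≈ 0.625, b = sin(fδ)/sin δ ≈ 0.408.
p = a·p₁ + b·p₂ ≈ (0.435, 0.038, 0.900); φ = arcsin(p_z) ≈ 64.11°, λ = atan2(p_y, p_x) ≈ 5.00°.

≈ 64°N, 5°E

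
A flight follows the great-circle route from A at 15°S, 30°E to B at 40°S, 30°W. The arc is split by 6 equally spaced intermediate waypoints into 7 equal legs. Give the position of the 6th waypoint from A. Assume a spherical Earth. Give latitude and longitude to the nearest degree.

≈ 38°S, 20°W

Write both endpoints as unit vectors p₁, p₂ with components (cos φ cos λ, cos φ sin λ, sin φ).
The central angle between the endpoints is δ = arccos(p₁·p₂) ≈ 1.005 rad (57.6°).
Interpolate at f = 6/7 with slerp weights a = sin((1−f)δ)/sin δ ≈ 0.169, b = sin(fδ)/sin δ ≈ 0.899.
p = a·p₁ + b·p₂ ≈ (0.738, -0.262, -0.622); φ = arcsin(p_z) ≈ -38.43°, λ = atan2(p_y, p_x) ≈ -19.57°.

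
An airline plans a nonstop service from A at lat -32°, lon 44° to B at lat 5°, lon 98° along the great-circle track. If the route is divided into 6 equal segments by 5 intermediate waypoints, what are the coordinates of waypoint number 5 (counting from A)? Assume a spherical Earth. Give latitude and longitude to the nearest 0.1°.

≈ lat -1.8°, lon 89.9°

From cos δ = sin φ₁ sin φ₂ + cos φ₁ cos φ₂ cos Δλ, the central angle is δ ≈ 1.104 rad (63.2°).
Interpolate at f = 5/6 with slerp weights a = sin((1−f)δ)/sin δ ≈ 0.205, b = sin(fδ)/sin δ ≈ 0.891.
p = a·p₁ + b·p₂ ≈ (0.001, 1.000, -0.031); φ = arcsin(p_z) ≈ -1.77°, λ = atan2(p_y, p_x) ≈ 89.92°.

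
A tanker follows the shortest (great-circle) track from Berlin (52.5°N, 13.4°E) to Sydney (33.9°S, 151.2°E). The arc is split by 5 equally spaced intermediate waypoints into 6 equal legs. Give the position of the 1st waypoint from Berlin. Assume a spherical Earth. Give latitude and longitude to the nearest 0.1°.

≈ 52.0°N, 53.3°E

From cos δ = sin φ₁ sin φ₂ + cos φ₁ cos φ₂ cos Δλ, the central angle is δ ≈ 2.527 rad (144.8°).
Interpolate at f = 1/6 with slerp weights a = sin((1−f)δ)/sin δ ≈ 1.491, b = sin(fδ)/sin δ ≈ 0.709.
p = a·p₁ + b·p₂ ≈ (0.368, 0.494, 0.788); φ = arcsin(p_z) ≈ 52.00°, λ = atan2(p_y, p_x) ≈ 53.31°.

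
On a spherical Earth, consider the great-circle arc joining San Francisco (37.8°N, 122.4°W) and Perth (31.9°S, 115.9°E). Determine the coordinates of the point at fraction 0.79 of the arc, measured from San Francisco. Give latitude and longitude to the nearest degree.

From cos δ = sin φ₁ sin φ₂ + cos φ₁ cos φ₂ cos Δλ, the central angle is δ ≈ 2.314 rad (132.6°).
Interpolate at f = 0.79 with slerp weights a = sin((1−f)δ)/sin δ ≈ 0.634, b = sin(fδ)/sin δ ≈ 1.313.
p = a·p₁ + b·p₂ ≈ (-0.755, 0.580, -0.305); φ = arcsin(p_z) ≈ -17.78°, λ = atan2(p_y, p_x) ≈ 142.49°.

≈ (18°S, 142°E)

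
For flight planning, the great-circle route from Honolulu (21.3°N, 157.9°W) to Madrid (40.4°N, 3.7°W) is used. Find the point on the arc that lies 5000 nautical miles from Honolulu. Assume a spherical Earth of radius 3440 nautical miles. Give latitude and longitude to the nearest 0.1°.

The haversine formula gives a central angle δ ≈ 1.986 rad (113.8°) between the endpoints. The total great-circle distance is δ·R ≈ 1.986 × 3440 ≈ 6832 nmi, so the target fraction is f = 5000/6832 ≈ 0.732.
Interpolate at f ≈ 0.732 with slerp weights a = sin((1−f)δ)/sin δ ≈ 0.555, b = sin(fδ)/sin δ ≈ 1.085.
p = a·p₁ + b·p₂ ≈ (0.346, -0.248, 0.905); φ = arcsin(p_z) ≈ 64.82°, λ = atan2(p_y, p_x) ≈ -35.62°.

≈ 64.8°N, 35.6°W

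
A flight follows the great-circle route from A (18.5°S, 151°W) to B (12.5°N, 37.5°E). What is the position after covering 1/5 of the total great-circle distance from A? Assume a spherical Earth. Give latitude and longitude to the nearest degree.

≈ (35°S, 175°E)

The haversine formula gives a central angle δ ≈ 2.964 rad (169.9°) between the endpoints.
Interpolate at f = 1/5 with slerp weights a = sin((1−f)δ)/sin δ ≈ 3.951, b = sin(fδ)/sin δ ≈ 3.171.
p = a·p₁ + b·p₂ ≈ (-0.821, 0.068, -0.567); φ = arcsin(p_z) ≈ -34.56°, λ = atan2(p_y, p_x) ≈ 175.25°.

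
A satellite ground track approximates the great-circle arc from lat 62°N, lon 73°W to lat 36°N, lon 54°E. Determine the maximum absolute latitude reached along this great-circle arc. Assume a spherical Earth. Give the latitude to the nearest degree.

≈ 72°N

The great circle lies in the plane with unit normal n̂ = (p₁ × p₂)/|p₁ × p₂|.
Here n̂_z ≈ +0.317; the vertex latitude is φ_max = arccos|n̂_z| ≈ 71.5°.
Check via Clairaut: cos φ_max = |cos φ₁| · sin C = cos(62.0°)·sin(42.5°) ≈ 0.317, again giving ≈ 71.5°.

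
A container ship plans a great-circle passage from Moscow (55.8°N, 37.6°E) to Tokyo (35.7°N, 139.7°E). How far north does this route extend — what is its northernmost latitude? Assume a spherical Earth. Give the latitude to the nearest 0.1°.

The great circle lies in the plane with unit normal n̂ = (p₁ × p₂)/|p₁ × p₂|.
Here n̂_z ≈ +0.484; the vertex latitude is φ_max = arccos|n̂_z| ≈ 61.1°.
Check via Clairaut: cos φ_max = |cos φ₁| · sin C = cos(55.8°)·sin(59.4°) ≈ 0.484, again giving ≈ 61.1°.

≈ 61.1°N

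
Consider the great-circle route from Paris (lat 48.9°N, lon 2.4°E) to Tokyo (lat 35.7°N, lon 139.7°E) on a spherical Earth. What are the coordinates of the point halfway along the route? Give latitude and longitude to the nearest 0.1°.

≈ lat 67.5°N, lon 86.1°E

From cos δ = sin φ₁ sin φ₂ + cos φ₁ cos φ₂ cos Δλ, the central angle is δ ≈ 1.523 rad (87.3°).
Interpolate at f = 1/2 with slerp weights a = sin((1−f)δ)/sin δ ≈ 0.691, b = sin(fδ)/sin δ ≈ 0.691.
p = a·p₁ + b·p₂ ≈ (0.026, 0.382, 0.924); φ = arcsin(p_z) ≈ 67.49°, λ = atan2(p_y, p_x) ≈ 86.12°.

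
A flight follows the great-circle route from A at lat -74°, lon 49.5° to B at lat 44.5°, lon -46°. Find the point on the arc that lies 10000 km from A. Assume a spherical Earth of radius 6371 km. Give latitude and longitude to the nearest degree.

Write both endpoints as unit vectors p₁, p₂ with components (cos φ cos λ, cos φ sin λ, sin φ).
The central angle between the endpoints is δ = arccos(p₁·p₂) ≈ 2.336 rad (133.8°). The total great-circle distance is δ·R ≈ 2.336 × 6371 ≈ 14882 km, so the target fraction is f = 10000/14882 ≈ 0.672.
Interpolate at f ≈ 0.672 with slerp weights a = sin((1−f)δ)/sin δ ≈ 0.961, b = sin(fδ)/sin δ ≈ 1.386.
p = a·p₁ + b·p₂ ≈ (0.859, -0.510, 0.048); φ = arcsin(p_z) ≈ 2.73°, λ = atan2(p_y, p_x) ≈ -30.69°.

≈ lat 3°, lon -31°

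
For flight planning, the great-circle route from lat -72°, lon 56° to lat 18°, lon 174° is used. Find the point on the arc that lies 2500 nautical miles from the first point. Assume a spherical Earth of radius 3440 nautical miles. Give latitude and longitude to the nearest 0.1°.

From cos δ = sin φ₁ sin φ₂ + cos φ₁ cos φ₂ cos Δλ, the central angle is δ ≈ 2.017 rad (115.6°). The total great-circle distance is δ·R ≈ 2.017 × 3440 ≈ 6940 nmi, so the target fraction is f = 2500/6940 ≈ 0.360.
Interpolate at f ≈ 0.360 with slerp weights a = sin((1−f)δ)/sin δ ≈ 1.065, b = sin(fδ)/sin δ ≈ 0.737.
p = a·p₁ + b·p₂ ≈ (-0.513, 0.346, -0.786); φ = arcsin(p_z) ≈ -51.78°, λ = atan2(p_y, p_x) ≈ 145.97°.

≈ lat -51.8°, lon 146.0°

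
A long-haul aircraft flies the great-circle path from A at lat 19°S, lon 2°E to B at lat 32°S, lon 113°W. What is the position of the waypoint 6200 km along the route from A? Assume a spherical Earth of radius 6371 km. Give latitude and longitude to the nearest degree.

≈ lat 42°S, lon 59°W

Convert each endpoint to a unit vector on the sphere (x = cos φ cos λ, y = cos φ sin λ, z = sin φ).
The central angle between the endpoints is δ = arccos(p₁·p₂) ≈ 1.738 rad (99.6°). The total great-circle distance is δ·R ≈ 1.738 × 6371 ≈ 11072 km, so the target fraction is f = 6200/11072 ≈ 0.560.
Interpolate at f ≈ 0.560 with slerp weights a = sin((1−f)δ)/sin δ ≈ 0.702, b = sin(fδ)/sin δ ≈ 0.838.
p = a·p₁ + b·p₂ ≈ (0.386, -0.631, -0.673); φ = arcsin(p_z) ≈ -42.29°, λ = atan2(p_y, p_x) ≈ -58.58°.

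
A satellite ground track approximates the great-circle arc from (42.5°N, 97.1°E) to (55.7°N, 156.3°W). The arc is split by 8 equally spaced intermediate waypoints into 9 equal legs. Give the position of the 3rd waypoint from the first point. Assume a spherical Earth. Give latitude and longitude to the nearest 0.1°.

≈ (57.5°N, 121.1°E)

Convert each endpoint to a unit vector on the sphere (x = cos φ cos λ, y = cos φ sin λ, z = sin φ).
The central angle between the endpoints is δ = arccos(p₁·p₂) ≈ 1.116 rad (63.9°).
Interpolate at f = 3/9 with slerp weights a = sin((1−f)δ)/sin δ ≈ 0.754, b = sin(fδ)/sin δ ≈ 0.405.
p = a·p₁ + b·p₂ ≈ (-0.277, 0.460, 0.844); φ = arcsin(p_z) ≈ 57.51°, λ = atan2(p_y, p_x) ≈ 121.10°.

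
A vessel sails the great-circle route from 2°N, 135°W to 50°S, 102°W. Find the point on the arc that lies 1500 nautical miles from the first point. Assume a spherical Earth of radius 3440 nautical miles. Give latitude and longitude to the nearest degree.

The haversine formula gives a central angle δ ≈ 1.033 rad (59.2°) between the endpoints. The total great-circle distance is δ·R ≈ 1.033 × 3440 ≈ 3554 nmi, so the target fraction is f = 1500/3554 ≈ 0.422.
Interpolate at f ≈ 0.422 with slerp weights a = sin((1−f)δ)/sin δ ≈ 0.655, b = sin(fδ)/sin δ ≈ 0.492.
p = a·p₁ + b·p₂ ≈ (-0.528, -0.772, -0.354); φ = arcsin(p_z) ≈ -20.72°, λ = atan2(p_y, p_x) ≈ -124.39°.

≈ 21°S, 124°W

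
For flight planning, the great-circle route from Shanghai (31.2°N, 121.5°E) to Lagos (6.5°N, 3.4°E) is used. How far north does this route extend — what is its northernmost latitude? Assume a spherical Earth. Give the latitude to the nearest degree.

The great circle lies in the plane with unit normal n̂ = (p₁ × p₂)/|p₁ × p₂|.
Here n̂_z ≈ -0.798; the vertex latitude is φ_max = arccos|n̂_z| ≈ 37.1°.
Check via Clairaut: cos φ_max = |cos φ₁| · sin C = cos(31.2°)·sin(68.8°) ≈ 0.798, again giving ≈ 37.1°.

≈ 37°N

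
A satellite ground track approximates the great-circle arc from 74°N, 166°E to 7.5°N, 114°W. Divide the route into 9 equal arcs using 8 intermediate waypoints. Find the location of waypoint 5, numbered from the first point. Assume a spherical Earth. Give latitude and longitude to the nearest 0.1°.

Convert each endpoint to a unit vector on the sphere (x = cos φ cos λ, y = cos φ sin λ, z = sin φ).
The central angle between the endpoints is δ = arccos(p₁·p₂) ≈ 1.397 rad (80.0°).
Interpolate at f = 5/9 with slerp weights a = sin((1−f)δ)/sin δ ≈ 0.591, b = sin(fδ)/sin δ ≈ 0.711.
p = a·p₁ + b·p₂ ≈ (-0.445, -0.605, 0.661); φ = arcsin(p_z) ≈ 41.35°, λ = atan2(p_y, p_x) ≈ -126.33°.

≈ 41.3°N, 126.3°W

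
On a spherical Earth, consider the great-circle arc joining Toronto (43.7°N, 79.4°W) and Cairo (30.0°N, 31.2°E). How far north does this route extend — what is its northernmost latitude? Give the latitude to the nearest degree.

The great circle lies in the plane with unit normal n̂ = (p₁ × p₂)/|p₁ × p₂|.
Here n̂_z ≈ +0.591; the vertex latitude is φ_max = arccos|n̂_z| ≈ 53.8°.
Check via Clairaut: cos φ_max = |cos φ₁| · sin C = cos(43.7°)·sin(54.8°) ≈ 0.591, again giving ≈ 53.8°.

≈ 54°N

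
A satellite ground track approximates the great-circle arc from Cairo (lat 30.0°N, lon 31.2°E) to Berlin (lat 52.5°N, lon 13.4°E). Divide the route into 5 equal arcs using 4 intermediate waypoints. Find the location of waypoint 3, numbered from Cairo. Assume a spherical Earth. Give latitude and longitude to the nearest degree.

≈ lat 44°N, lon 22°E

Convert each endpoint to a unit vector on the sphere (x = cos φ cos λ, y = cos φ sin λ, z = sin φ).
The central angle between the endpoints is δ = arccos(p₁·p₂) ≈ 0.454 rad (26.0°).
Interpolate at f = 3/5 with slerp weights a = sin((1−f)δ)/sin δ ≈ 0.412, b = sin(fδ)/sin δ ≈ 0.613.
p = a·p₁ + b·p₂ ≈ (0.668, 0.271, 0.693); φ = arcsin(p_z) ≈ 43.84°, λ = atan2(p_y, p_x) ≈ 22.09°.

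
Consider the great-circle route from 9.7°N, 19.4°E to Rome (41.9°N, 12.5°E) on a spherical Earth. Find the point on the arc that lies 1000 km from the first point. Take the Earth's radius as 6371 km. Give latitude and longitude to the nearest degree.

Write both endpoints as unit vectors p₁, p₂ with components (cos φ cos λ, cos φ sin λ, sin φ).
The central angle between the endpoints is δ = arccos(p₁·p₂) ≈ 0.572 rad (32.8°). The total great-circle distance is δ·R ≈ 0.572 × 6371 ≈ 3644 km, so the target fraction is f = 1000/3644 ≈ 0.274.
Interpolate at f ≈ 0.274 with slerp weights a = sin((1−f)δ)/sin δ ≈ 0.745, b = sin(fδ)/sin δ ≈ 0.289.
p = a·p₁ + b·p₂ ≈ (0.902, 0.290, 0.318); φ = arcsin(p_z) ≈ 18.57°, λ = atan2(p_y, p_x) ≈ 17.84°.

≈ 19°N, 18°E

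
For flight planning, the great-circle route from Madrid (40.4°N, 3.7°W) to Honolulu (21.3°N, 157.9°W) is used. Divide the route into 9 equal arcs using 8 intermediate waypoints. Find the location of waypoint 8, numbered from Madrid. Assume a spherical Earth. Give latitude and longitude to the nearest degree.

The haversine formula gives a central angle δ ≈ 1.986 rad (113.8°) between the endpoints.
Interpolate at f = 8/9 with slerp weights a = sin((1−f)δ)/sin δ ≈ 0.239, b = sin(fδ)/sin δ ≈ 1.072.
p = a·p₁ + b·p₂ ≈ (-0.744, -0.388, 0.545); φ = arcsin(p_z) ≈ 32.99°, λ = atan2(p_y, p_x) ≈ -152.48°.

≈ (33°N, 152°W)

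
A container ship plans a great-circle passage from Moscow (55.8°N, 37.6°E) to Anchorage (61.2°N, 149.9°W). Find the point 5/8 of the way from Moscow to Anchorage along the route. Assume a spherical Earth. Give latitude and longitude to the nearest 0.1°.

Convert each endpoint to a unit vector on the sphere (x = cos φ cos λ, y = cos φ sin λ, z = sin φ).
The central angle between the endpoints is δ = arccos(p₁·p₂) ≈ 1.097 rad (62.9°).
Interpolate at f = 5/8 with slerp weights a = sin((1−f)δ)/sin δ ≈ 0.449, b = sin(fδ)/sin δ ≈ 0.712.
p = a·p₁ + b·p₂ ≈ (-0.096, -0.018, 0.995); φ = arcsin(p_z) ≈ 84.37°, λ = atan2(p_y, p_x) ≈ -169.54°.

≈ 84.4°N, 169.5°W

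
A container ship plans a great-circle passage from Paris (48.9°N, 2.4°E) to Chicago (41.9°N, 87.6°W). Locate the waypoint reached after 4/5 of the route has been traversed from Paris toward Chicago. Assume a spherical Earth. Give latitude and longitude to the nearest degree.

Convert each endpoint to a unit vector on the sphere (x = cos φ cos λ, y = cos φ sin λ, z = sin φ).
The central angle between the endpoints is δ = arccos(p₁·p₂) ≈ 1.043 rad (59.8°).
Interpolate at f = 4/5 with slerp weights a = sin((1−f)δ)/sin δ ≈ 0.240, b = sin(fδ)/sin δ ≈ 0.858.
p = a·p₁ + b·p₂ ≈ (0.184, -0.631, 0.753); φ = arcsin(p_z) ≈ 48.89°, λ = atan2(p_y, p_x) ≈ -73.73°.

≈ 49°N, 74°W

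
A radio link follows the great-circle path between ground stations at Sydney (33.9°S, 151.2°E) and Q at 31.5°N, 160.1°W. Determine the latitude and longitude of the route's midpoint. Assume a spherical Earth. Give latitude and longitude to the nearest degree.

Convert each endpoint to a unit vector on the sphere (x = cos φ cos λ, y = cos φ sin λ, z = sin φ).
The central angle between the endpoints is δ = arccos(p₁·p₂) ≈ 1.394 rad (79.9°).
Interpolate at f = 1/2 with slerp weights a = sin((1−f)δ)/sin δ ≈ 0.652, b = sin(fδ)/sin δ ≈ 0.652.
p = a·p₁ + b·p₂ ≈ (-0.997, 0.072, -0.023); φ = arcsin(p_z) ≈ -1.32°, λ = atan2(p_y, p_x) ≈ 175.90°.

≈ 1°S, 176°E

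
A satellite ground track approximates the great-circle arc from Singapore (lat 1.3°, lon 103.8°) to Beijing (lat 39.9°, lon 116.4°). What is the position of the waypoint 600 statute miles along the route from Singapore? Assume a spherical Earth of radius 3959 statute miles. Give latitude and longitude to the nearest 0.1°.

≈ lat 9.7°, lon 106.1°

From cos δ = sin φ₁ sin φ₂ + cos φ₁ cos φ₂ cos Δλ, the central angle is δ ≈ 0.703 rad (40.3°). The total great-circle distance is δ·R ≈ 0.703 × 3959 ≈ 2782 mi, so the target fraction is f = 600/2782 ≈ 0.216.
Interpolate at f ≈ 0.216 with slerp weights a = sin((1−f)δ)/sin δ ≈ 0.810, b = sin(fδ)/sin δ ≈ 0.234.
p = a·p₁ + b·p₂ ≈ (-0.273, 0.947, 0.168); φ = arcsin(p_z) ≈ 9.68°, λ = atan2(p_y, p_x) ≈ 106.07°.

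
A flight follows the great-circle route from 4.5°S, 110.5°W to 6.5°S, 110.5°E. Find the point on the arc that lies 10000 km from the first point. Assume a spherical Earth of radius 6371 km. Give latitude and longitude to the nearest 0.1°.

From cos δ = sin φ₁ sin φ₂ + cos φ₁ cos φ₂ cos Δλ, the central angle is δ ≈ 2.402 rad (137.6°). The total great-circle distance is δ·R ≈ 2.402 × 6371 ≈ 15302 km, so the target fraction is f = 10000/15302 ≈ 0.653.
Interpolate at f ≈ 0.653 with slerp weights a = sin((1−f)δ)/sin δ ≈ 1.097, b = sin(fδ)/sin δ ≈ 1.484.
p = a·p₁ + b·p₂ ≈ (-0.899, 0.356, -0.254); φ = arcsin(p_z) ≈ -14.71°, λ = atan2(p_y, p_x) ≈ 158.39°.

≈ 14.7°S, 158.4°E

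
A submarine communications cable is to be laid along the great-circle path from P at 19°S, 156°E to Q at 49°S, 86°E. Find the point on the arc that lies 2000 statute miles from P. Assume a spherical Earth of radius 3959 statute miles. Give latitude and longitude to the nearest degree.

Convert each endpoint to a unit vector on the sphere (x = cos φ cos λ, y = cos φ sin λ, z = sin φ).
The central angle between the endpoints is δ = arccos(p₁·p₂) ≈ 1.095 rad (62.8°). The total great-circle distance is δ·R ≈ 1.095 × 3959 ≈ 4336 mi, so the target fraction is f = 2000/4336 ≈ 0.461.
Interpolate at f ≈ 0.461 with slerp weights a = sin((1−f)δ)/sin δ ≈ 0.626, b = sin(fδ)/sin δ ≈ 0.544.
p = a·p₁ + b·p₂ ≈ (-0.516, 0.597, -0.615); φ = arcsin(p_z) ≈ -37.92°, λ = atan2(p_y, p_x) ≈ 130.82°.

≈ 38°S, 131°E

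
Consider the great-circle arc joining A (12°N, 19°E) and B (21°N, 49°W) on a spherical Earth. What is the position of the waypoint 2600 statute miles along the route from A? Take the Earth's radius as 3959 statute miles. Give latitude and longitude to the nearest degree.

From cos δ = sin φ₁ sin φ₂ + cos φ₁ cos φ₂ cos Δλ, the central angle is δ ≈ 1.141 rad (65.4°). The total great-circle distance is δ·R ≈ 1.141 × 3959 ≈ 4518 mi, so the target fraction is f = 2600/4518 ≈ 0.576.
Interpolate at f ≈ 0.576 with slerp weights a = sin((1−f)δ)/sin δ ≈ 0.512, b = sin(fδ)/sin δ ≈ 0.672.
p = a·p₁ + b·p₂ ≈ (0.885, -0.310, 0.347); φ = arcsin(p_z) ≈ 20.31°, λ = atan2(p_y, p_x) ≈ -19.31°.

≈ (20°N, 19°W)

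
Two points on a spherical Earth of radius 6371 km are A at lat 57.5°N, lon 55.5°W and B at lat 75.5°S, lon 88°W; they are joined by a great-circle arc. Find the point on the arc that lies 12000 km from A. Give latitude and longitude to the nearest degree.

Write both endpoints as unit vectors p₁, p₂ with components (cos φ cos λ, cos φ sin λ, sin φ).
The central angle between the endpoints is δ = arccos(p₁·p₂) ≈ 2.350 rad (134.7°). The total great-circle distance is δ·R ≈ 2.350 × 6371 ≈ 14975 km, so the target fraction is f = 12000/14975 ≈ 0.801.
Interpolate at f ≈ 0.801 with slerp weights a = sin((1−f)δ)/sin δ ≈ 0.633, b = sin(fδ)/sin δ ≈ 1.338.
p = a·p₁ + b·p₂ ≈ (0.204, -0.615, -0.761); φ = arcsin(p_z) ≈ -49.60°, λ = atan2(p_y, p_x) ≈ -71.62°.

≈ lat 50°S, lon 72°W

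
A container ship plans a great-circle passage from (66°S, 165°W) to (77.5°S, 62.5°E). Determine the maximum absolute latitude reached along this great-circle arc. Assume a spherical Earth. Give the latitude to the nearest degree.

≈ 83°S

The great circle lies in the plane with unit normal n̂ = (p₁ × p₂)/|p₁ × p₂|.
Here n̂_z ≈ -0.117; the vertex latitude is φ_max = arccos|n̂_z| ≈ 83.3°.
Check via Clairaut: cos φ_max = |cos φ₁| · sin C = cos(66.0°)·sin(163.3°) ≈ 0.117, again giving ≈ 83.3°.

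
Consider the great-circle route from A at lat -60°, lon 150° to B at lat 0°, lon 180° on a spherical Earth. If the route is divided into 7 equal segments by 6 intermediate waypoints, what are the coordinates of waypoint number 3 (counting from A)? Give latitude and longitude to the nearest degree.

Convert each endpoint to a unit vector on the sphere (x = cos φ cos λ, y = cos φ sin λ, z = sin φ).
The central angle between the endpoints is δ = arccos(p₁·p₂) ≈ 1.123 rad (64.3°).
Interpolate at f = 3/7 with slerp weights a = sin((1−f)δ)/sin δ ≈ 0.664, b = sin(fδ)/sin δ ≈ 0.514.
p = a·p₁ + b·p₂ ≈ (-0.801, 0.166, -0.575); φ = arcsin(p_z) ≈ -35.10°, λ = atan2(p_y, p_x) ≈ 168.29°.

≈ lat -35°, lon 168°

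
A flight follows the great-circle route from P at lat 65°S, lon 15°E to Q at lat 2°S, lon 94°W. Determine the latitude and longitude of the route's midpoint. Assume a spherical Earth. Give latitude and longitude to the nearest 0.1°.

≈ lat 44.7°S, lon 69.1°W

Write both endpoints as unit vectors p₁, p₂ with components (cos φ cos λ, cos φ sin λ, sin φ).
The central angle between the endpoints is δ = arccos(p₁·p₂) ≈ 1.677 rad (96.1°).
Interpolate at f = 1/2 with slerp weights a = sin((1−f)δ)/sin δ ≈ 0.748, b = sin(fδ)/sin δ ≈ 0.748.
p = a·p₁ + b·p₂ ≈ (0.253, -0.664, -0.704); φ = arcsin(p_z) ≈ -44.74°, λ = atan2(p_y, p_x) ≈ -69.12°.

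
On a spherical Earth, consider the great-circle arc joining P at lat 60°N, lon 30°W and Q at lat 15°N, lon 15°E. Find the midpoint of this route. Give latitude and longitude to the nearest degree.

≈ lat 39°N, lon 0°E

Convert each endpoint to a unit vector on the sphere (x = cos φ cos λ, y = cos φ sin λ, z = sin φ).
The central angle between the endpoints is δ = arccos(p₁·p₂) ≈ 0.970 rad (55.6°).
Interpolate at f = 1/2 with slerp weights a = sin((1−f)δ)/sin δ ≈ 0.565, b = sin(fδ)/sin δ ≈ 0.565.
p = a·p₁ + b·p₂ ≈ (0.772, -0.000, 0.636); φ = arcsin(p_z) ≈ 39.47°, λ = atan2(p_y, p_x) ≈ -0.00°.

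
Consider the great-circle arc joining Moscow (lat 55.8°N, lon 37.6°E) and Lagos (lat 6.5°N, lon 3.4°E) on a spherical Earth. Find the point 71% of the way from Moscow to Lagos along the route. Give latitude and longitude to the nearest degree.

The haversine formula gives a central angle δ ≈ 0.982 rad (56.3°) between the endpoints.
Interpolate at f = 0.71 with slerp weights a = sin((1−f)δ)/sin δ ≈ 0.338, b = sin(fδ)/sin δ ≈ 0.772.
p = a·p₁ + b·p₂ ≈ (0.916, 0.161, 0.367); φ = arcsin(p_z) ≈ 21.52°, λ = atan2(p_y, p_x) ≈ 9.99°.

≈ lat 22°N, lon 10°E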